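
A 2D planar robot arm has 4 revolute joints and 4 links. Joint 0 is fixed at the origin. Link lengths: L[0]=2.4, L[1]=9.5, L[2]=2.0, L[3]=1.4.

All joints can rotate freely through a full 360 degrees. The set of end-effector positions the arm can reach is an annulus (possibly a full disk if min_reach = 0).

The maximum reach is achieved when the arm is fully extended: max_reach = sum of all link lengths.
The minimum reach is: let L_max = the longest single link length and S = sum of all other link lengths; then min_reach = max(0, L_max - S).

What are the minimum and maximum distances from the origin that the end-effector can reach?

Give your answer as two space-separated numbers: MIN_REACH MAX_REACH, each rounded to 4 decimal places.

Link lengths: [2.4, 9.5, 2.0, 1.4]
max_reach = 2.4 + 9.5 + 2 + 1.4 = 15.3
L_max = max([2.4, 9.5, 2.0, 1.4]) = 9.5
S (sum of others) = 15.3 - 9.5 = 5.8
min_reach = max(0, 9.5 - 5.8) = max(0, 3.7) = 3.7

Answer: 3.7000 15.3000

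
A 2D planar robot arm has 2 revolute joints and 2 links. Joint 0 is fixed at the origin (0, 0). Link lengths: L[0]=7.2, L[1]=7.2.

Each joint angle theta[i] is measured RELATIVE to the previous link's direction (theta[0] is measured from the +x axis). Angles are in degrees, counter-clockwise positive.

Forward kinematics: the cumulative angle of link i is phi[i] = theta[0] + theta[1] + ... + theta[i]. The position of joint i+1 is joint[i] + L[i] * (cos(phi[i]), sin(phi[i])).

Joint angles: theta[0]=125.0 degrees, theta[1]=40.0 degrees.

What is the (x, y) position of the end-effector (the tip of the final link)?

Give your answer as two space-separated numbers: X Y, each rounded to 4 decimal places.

Answer: -11.0844 7.7614

Derivation:
joint[0] = (0.0000, 0.0000)  (base)
link 0: phi[0] = 125 = 125 deg
  cos(125 deg) = -0.5736, sin(125 deg) = 0.8192
  joint[1] = (0.0000, 0.0000) + 7.2 * (-0.5736, 0.8192) = (0.0000 + -4.1298, 0.0000 + 5.8979) = (-4.1298, 5.8979)
link 1: phi[1] = 125 + 40 = 165 deg
  cos(165 deg) = -0.9659, sin(165 deg) = 0.2588
  joint[2] = (-4.1298, 5.8979) + 7.2 * (-0.9659, 0.2588) = (-4.1298 + -6.9547, 5.8979 + 1.8635) = (-11.0844, 7.7614)
End effector: (-11.0844, 7.7614)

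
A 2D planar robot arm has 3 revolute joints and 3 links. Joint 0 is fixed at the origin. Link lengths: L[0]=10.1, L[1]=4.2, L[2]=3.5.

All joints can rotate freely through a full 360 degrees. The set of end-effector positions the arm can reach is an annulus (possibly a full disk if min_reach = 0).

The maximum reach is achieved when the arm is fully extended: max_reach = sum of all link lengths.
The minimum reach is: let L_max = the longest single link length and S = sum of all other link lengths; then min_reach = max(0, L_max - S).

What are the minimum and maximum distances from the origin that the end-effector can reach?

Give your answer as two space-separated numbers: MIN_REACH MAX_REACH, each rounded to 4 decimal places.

Answer: 2.4000 17.8000

Derivation:
Link lengths: [10.1, 4.2, 3.5]
max_reach = 10.1 + 4.2 + 3.5 = 17.8
L_max = max([10.1, 4.2, 3.5]) = 10.1
S (sum of others) = 17.8 - 10.1 = 7.7
min_reach = max(0, 10.1 - 7.7) = max(0, 2.4) = 2.4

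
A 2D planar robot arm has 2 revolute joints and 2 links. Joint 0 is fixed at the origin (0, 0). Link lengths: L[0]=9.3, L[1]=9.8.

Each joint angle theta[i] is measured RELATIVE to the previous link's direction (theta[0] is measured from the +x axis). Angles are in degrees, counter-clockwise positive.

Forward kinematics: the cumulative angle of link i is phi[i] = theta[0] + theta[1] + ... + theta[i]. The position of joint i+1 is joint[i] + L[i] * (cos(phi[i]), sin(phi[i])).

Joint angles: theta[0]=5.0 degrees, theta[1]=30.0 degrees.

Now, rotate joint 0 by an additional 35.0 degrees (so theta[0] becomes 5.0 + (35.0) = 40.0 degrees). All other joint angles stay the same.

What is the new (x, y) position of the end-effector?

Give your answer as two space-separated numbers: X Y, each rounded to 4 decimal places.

Answer: 10.4760 15.1869

Derivation:
joint[0] = (0.0000, 0.0000)  (base)
link 0: phi[0] = 40 = 40 deg
  cos(40 deg) = 0.7660, sin(40 deg) = 0.6428
  joint[1] = (0.0000, 0.0000) + 9.3 * (0.7660, 0.6428) = (0.0000 + 7.1242, 0.0000 + 5.9779) = (7.1242, 5.9779)
link 1: phi[1] = 40 + 30 = 70 deg
  cos(70 deg) = 0.3420, sin(70 deg) = 0.9397
  joint[2] = (7.1242, 5.9779) + 9.8 * (0.3420, 0.9397) = (7.1242 + 3.3518, 5.9779 + 9.2090) = (10.4760, 15.1869)
End effector: (10.4760, 15.1869)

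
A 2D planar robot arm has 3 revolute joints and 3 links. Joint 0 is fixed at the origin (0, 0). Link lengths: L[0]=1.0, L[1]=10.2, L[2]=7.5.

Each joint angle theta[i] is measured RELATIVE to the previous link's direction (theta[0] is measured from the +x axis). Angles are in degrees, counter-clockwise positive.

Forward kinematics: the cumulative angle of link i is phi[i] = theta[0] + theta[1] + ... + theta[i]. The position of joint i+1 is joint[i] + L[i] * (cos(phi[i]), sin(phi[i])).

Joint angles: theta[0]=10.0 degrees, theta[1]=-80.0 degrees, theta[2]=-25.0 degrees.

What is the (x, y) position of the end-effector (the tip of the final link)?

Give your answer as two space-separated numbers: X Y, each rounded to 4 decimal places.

Answer: 3.8197 -16.8827

Derivation:
joint[0] = (0.0000, 0.0000)  (base)
link 0: phi[0] = 10 = 10 deg
  cos(10 deg) = 0.9848, sin(10 deg) = 0.1736
  joint[1] = (0.0000, 0.0000) + 1 * (0.9848, 0.1736) = (0.0000 + 0.9848, 0.0000 + 0.1736) = (0.9848, 0.1736)
link 1: phi[1] = 10 + -80 = -70 deg
  cos(-70 deg) = 0.3420, sin(-70 deg) = -0.9397
  joint[2] = (0.9848, 0.1736) + 10.2 * (0.3420, -0.9397) = (0.9848 + 3.4886, 0.1736 + -9.5849) = (4.4734, -9.4112)
link 2: phi[2] = 10 + -80 + -25 = -95 deg
  cos(-95 deg) = -0.0872, sin(-95 deg) = -0.9962
  joint[3] = (4.4734, -9.4112) + 7.5 * (-0.0872, -0.9962) = (4.4734 + -0.6537, -9.4112 + -7.4715) = (3.8197, -16.8827)
End effector: (3.8197, -16.8827)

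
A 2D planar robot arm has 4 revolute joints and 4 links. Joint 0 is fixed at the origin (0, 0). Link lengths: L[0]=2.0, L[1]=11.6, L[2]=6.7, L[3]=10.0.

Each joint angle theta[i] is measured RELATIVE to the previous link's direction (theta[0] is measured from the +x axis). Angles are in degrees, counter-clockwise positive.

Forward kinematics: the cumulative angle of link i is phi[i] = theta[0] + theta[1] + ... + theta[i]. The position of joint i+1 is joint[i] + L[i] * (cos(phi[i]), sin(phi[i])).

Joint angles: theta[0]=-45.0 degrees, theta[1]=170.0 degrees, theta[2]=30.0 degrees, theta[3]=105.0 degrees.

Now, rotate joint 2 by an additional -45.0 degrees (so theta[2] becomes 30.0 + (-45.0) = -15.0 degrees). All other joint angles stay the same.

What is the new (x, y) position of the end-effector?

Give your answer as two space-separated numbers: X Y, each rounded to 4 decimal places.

joint[0] = (0.0000, 0.0000)  (base)
link 0: phi[0] = -45 = -45 deg
  cos(-45 deg) = 0.7071, sin(-45 deg) = -0.7071
  joint[1] = (0.0000, 0.0000) + 2 * (0.7071, -0.7071) = (0.0000 + 1.4142, 0.0000 + -1.4142) = (1.4142, -1.4142)
link 1: phi[1] = -45 + 170 = 125 deg
  cos(125 deg) = -0.5736, sin(125 deg) = 0.8192
  joint[2] = (1.4142, -1.4142) + 11.6 * (-0.5736, 0.8192) = (1.4142 + -6.6535, -1.4142 + 9.5022) = (-5.2393, 8.0880)
link 2: phi[2] = -45 + 170 + -15 = 110 deg
  cos(110 deg) = -0.3420, sin(110 deg) = 0.9397
  joint[3] = (-5.2393, 8.0880) + 6.7 * (-0.3420, 0.9397) = (-5.2393 + -2.2915, 8.0880 + 6.2959) = (-7.5308, 14.3839)
link 3: phi[3] = -45 + 170 + -15 + 105 = 215 deg
  cos(215 deg) = -0.8192, sin(215 deg) = -0.5736
  joint[4] = (-7.5308, 14.3839) + 10 * (-0.8192, -0.5736) = (-7.5308 + -8.1915, 14.3839 + -5.7358) = (-15.7223, 8.6481)
End effector: (-15.7223, 8.6481)

Answer: -15.7223 8.6481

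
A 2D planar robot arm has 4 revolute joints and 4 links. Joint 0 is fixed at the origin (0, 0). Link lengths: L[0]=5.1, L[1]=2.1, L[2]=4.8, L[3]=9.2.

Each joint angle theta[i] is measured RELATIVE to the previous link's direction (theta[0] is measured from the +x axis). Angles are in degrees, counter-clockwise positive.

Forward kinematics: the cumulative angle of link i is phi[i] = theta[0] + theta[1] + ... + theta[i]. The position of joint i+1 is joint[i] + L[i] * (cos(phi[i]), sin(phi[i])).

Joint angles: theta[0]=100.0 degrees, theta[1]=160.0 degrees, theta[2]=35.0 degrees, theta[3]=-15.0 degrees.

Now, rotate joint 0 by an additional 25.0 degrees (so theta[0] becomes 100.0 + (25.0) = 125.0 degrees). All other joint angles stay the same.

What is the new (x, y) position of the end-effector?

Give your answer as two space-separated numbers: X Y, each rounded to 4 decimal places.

Answer: 6.5722 -8.4723

Derivation:
joint[0] = (0.0000, 0.0000)  (base)
link 0: phi[0] = 125 = 125 deg
  cos(125 deg) = -0.5736, sin(125 deg) = 0.8192
  joint[1] = (0.0000, 0.0000) + 5.1 * (-0.5736, 0.8192) = (0.0000 + -2.9252, 0.0000 + 4.1777) = (-2.9252, 4.1777)
link 1: phi[1] = 125 + 160 = 285 deg
  cos(285 deg) = 0.2588, sin(285 deg) = -0.9659
  joint[2] = (-2.9252, 4.1777) + 2.1 * (0.2588, -0.9659) = (-2.9252 + 0.5435, 4.1777 + -2.0284) = (-2.3817, 2.1492)
link 2: phi[2] = 125 + 160 + 35 = 320 deg
  cos(320 deg) = 0.7660, sin(320 deg) = -0.6428
  joint[3] = (-2.3817, 2.1492) + 4.8 * (0.7660, -0.6428) = (-2.3817 + 3.6770, 2.1492 + -3.0854) = (1.2953, -0.9361)
link 3: phi[3] = 125 + 160 + 35 + -15 = 305 deg
  cos(305 deg) = 0.5736, sin(305 deg) = -0.8192
  joint[4] = (1.2953, -0.9361) + 9.2 * (0.5736, -0.8192) = (1.2953 + 5.2769, -0.9361 + -7.5362) = (6.5722, -8.4723)
End effector: (6.5722, -8.4723)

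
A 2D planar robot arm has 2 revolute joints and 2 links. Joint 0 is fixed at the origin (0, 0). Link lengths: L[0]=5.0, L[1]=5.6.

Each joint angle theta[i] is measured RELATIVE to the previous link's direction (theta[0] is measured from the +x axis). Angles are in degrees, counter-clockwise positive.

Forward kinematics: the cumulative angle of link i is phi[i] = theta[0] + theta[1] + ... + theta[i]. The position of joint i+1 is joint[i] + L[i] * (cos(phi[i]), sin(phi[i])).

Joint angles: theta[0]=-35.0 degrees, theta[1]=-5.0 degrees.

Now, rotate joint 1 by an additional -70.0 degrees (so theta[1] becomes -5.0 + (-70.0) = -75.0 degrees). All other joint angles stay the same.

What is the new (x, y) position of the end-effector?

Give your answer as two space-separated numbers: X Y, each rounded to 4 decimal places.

joint[0] = (0.0000, 0.0000)  (base)
link 0: phi[0] = -35 = -35 deg
  cos(-35 deg) = 0.8192, sin(-35 deg) = -0.5736
  joint[1] = (0.0000, 0.0000) + 5 * (0.8192, -0.5736) = (0.0000 + 4.0958, 0.0000 + -2.8679) = (4.0958, -2.8679)
link 1: phi[1] = -35 + -75 = -110 deg
  cos(-110 deg) = -0.3420, sin(-110 deg) = -0.9397
  joint[2] = (4.0958, -2.8679) + 5.6 * (-0.3420, -0.9397) = (4.0958 + -1.9153, -2.8679 + -5.2623) = (2.1804, -8.1302)
End effector: (2.1804, -8.1302)

Answer: 2.1804 -8.1302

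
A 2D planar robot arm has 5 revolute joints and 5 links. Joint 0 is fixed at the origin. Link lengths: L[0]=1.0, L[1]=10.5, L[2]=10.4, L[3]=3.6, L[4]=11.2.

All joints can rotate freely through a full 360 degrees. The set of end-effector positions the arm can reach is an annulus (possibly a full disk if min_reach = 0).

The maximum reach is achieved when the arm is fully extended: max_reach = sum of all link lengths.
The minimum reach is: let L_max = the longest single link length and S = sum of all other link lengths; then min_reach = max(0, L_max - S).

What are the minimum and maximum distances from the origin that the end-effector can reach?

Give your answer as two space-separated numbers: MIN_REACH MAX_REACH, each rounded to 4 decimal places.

Link lengths: [1.0, 10.5, 10.4, 3.6, 11.2]
max_reach = 1 + 10.5 + 10.4 + 3.6 + 11.2 = 36.7
L_max = max([1.0, 10.5, 10.4, 3.6, 11.2]) = 11.2
S (sum of others) = 36.7 - 11.2 = 25.5
min_reach = max(0, 11.2 - 25.5) = max(0, -14.3) = 0

Answer: 0.0000 36.7000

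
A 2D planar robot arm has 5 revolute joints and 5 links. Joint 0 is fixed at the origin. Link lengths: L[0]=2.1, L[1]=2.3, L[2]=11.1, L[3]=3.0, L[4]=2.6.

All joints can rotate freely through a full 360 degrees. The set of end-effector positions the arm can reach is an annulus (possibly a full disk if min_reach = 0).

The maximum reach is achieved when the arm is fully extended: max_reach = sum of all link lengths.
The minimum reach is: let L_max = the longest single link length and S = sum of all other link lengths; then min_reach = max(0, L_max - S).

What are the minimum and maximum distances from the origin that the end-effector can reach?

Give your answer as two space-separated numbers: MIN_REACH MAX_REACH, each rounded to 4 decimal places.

Answer: 1.1000 21.1000

Derivation:
Link lengths: [2.1, 2.3, 11.1, 3.0, 2.6]
max_reach = 2.1 + 2.3 + 11.1 + 3 + 2.6 = 21.1
L_max = max([2.1, 2.3, 11.1, 3.0, 2.6]) = 11.1
S (sum of others) = 21.1 - 11.1 = 10
min_reach = max(0, 11.1 - 10) = max(0, 1.1) = 1.1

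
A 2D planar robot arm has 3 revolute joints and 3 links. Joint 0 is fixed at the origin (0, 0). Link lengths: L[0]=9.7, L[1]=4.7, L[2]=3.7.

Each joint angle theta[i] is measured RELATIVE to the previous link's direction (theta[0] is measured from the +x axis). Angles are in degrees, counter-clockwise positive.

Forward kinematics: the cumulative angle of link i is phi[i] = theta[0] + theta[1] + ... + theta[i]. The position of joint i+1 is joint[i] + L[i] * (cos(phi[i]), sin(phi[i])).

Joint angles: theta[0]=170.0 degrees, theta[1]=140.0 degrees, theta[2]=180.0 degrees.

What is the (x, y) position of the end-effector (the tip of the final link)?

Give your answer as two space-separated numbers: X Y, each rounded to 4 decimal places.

Answer: -8.9098 0.9183

Derivation:
joint[0] = (0.0000, 0.0000)  (base)
link 0: phi[0] = 170 = 170 deg
  cos(170 deg) = -0.9848, sin(170 deg) = 0.1736
  joint[1] = (0.0000, 0.0000) + 9.7 * (-0.9848, 0.1736) = (0.0000 + -9.5526, 0.0000 + 1.6844) = (-9.5526, 1.6844)
link 1: phi[1] = 170 + 140 = 310 deg
  cos(310 deg) = 0.6428, sin(310 deg) = -0.7660
  joint[2] = (-9.5526, 1.6844) + 4.7 * (0.6428, -0.7660) = (-9.5526 + 3.0211, 1.6844 + -3.6004) = (-6.5315, -1.9160)
link 2: phi[2] = 170 + 140 + 180 = 490 deg
  cos(490 deg) = -0.6428, sin(490 deg) = 0.7660
  joint[3] = (-6.5315, -1.9160) + 3.7 * (-0.6428, 0.7660) = (-6.5315 + -2.3783, -1.9160 + 2.8344) = (-8.9098, 0.9183)
End effector: (-8.9098, 0.9183)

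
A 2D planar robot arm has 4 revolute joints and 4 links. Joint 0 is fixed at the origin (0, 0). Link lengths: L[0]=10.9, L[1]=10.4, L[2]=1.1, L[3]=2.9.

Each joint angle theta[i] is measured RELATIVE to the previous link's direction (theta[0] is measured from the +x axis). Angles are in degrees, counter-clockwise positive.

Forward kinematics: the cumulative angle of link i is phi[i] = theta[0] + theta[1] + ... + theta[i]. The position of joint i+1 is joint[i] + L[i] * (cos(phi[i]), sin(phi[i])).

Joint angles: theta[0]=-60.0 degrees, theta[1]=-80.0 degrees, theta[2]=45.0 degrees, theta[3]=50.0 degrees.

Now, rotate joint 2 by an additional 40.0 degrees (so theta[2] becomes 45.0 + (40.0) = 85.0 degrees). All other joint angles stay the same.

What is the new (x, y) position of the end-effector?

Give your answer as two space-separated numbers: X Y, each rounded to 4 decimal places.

Answer: 1.0030 -17.2785

Derivation:
joint[0] = (0.0000, 0.0000)  (base)
link 0: phi[0] = -60 = -60 deg
  cos(-60 deg) = 0.5000, sin(-60 deg) = -0.8660
  joint[1] = (0.0000, 0.0000) + 10.9 * (0.5000, -0.8660) = (0.0000 + 5.4500, 0.0000 + -9.4397) = (5.4500, -9.4397)
link 1: phi[1] = -60 + -80 = -140 deg
  cos(-140 deg) = -0.7660, sin(-140 deg) = -0.6428
  joint[2] = (5.4500, -9.4397) + 10.4 * (-0.7660, -0.6428) = (5.4500 + -7.9669, -9.4397 + -6.6850) = (-2.5169, -16.1247)
link 2: phi[2] = -60 + -80 + 85 = -55 deg
  cos(-55 deg) = 0.5736, sin(-55 deg) = -0.8192
  joint[3] = (-2.5169, -16.1247) + 1.1 * (0.5736, -0.8192) = (-2.5169 + 0.6309, -16.1247 + -0.9011) = (-1.8859, -17.0257)
link 3: phi[3] = -60 + -80 + 85 + 50 = -5 deg
  cos(-5 deg) = 0.9962, sin(-5 deg) = -0.0872
  joint[4] = (-1.8859, -17.0257) + 2.9 * (0.9962, -0.0872) = (-1.8859 + 2.8890, -17.0257 + -0.2528) = (1.0030, -17.2785)
End effector: (1.0030, -17.2785)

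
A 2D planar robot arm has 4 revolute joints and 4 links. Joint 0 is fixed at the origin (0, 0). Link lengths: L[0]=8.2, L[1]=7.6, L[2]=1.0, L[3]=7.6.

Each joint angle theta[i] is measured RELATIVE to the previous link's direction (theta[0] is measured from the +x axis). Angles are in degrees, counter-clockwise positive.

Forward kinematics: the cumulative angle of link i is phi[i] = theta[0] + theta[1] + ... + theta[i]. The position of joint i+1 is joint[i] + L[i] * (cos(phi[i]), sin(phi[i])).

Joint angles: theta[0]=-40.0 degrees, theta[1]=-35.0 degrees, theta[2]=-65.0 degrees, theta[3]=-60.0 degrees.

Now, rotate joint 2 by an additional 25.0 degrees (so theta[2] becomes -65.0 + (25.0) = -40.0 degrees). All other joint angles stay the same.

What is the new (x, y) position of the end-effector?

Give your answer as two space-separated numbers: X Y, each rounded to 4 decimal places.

joint[0] = (0.0000, 0.0000)  (base)
link 0: phi[0] = -40 = -40 deg
  cos(-40 deg) = 0.7660, sin(-40 deg) = -0.6428
  joint[1] = (0.0000, 0.0000) + 8.2 * (0.7660, -0.6428) = (0.0000 + 6.2816, 0.0000 + -5.2709) = (6.2816, -5.2709)
link 1: phi[1] = -40 + -35 = -75 deg
  cos(-75 deg) = 0.2588, sin(-75 deg) = -0.9659
  joint[2] = (6.2816, -5.2709) + 7.6 * (0.2588, -0.9659) = (6.2816 + 1.9670, -5.2709 + -7.3410) = (8.2486, -12.6119)
link 2: phi[2] = -40 + -35 + -40 = -115 deg
  cos(-115 deg) = -0.4226, sin(-115 deg) = -0.9063
  joint[3] = (8.2486, -12.6119) + 1 * (-0.4226, -0.9063) = (8.2486 + -0.4226, -12.6119 + -0.9063) = (7.8260, -13.5182)
link 3: phi[3] = -40 + -35 + -40 + -60 = -175 deg
  cos(-175 deg) = -0.9962, sin(-175 deg) = -0.0872
  joint[4] = (7.8260, -13.5182) + 7.6 * (-0.9962, -0.0872) = (7.8260 + -7.5711, -13.5182 + -0.6624) = (0.2549, -14.1806)
End effector: (0.2549, -14.1806)

Answer: 0.2549 -14.1806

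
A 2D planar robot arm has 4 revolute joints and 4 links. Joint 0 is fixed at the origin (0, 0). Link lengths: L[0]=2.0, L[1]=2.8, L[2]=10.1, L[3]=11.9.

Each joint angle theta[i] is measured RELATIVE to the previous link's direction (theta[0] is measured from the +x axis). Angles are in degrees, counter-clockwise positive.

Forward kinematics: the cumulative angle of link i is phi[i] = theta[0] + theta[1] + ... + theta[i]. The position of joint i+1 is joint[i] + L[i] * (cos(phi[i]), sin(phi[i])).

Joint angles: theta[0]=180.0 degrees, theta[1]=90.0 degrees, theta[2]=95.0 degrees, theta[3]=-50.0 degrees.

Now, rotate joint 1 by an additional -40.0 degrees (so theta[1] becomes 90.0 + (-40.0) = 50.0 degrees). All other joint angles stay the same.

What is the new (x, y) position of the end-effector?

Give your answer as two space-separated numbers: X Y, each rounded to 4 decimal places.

joint[0] = (0.0000, 0.0000)  (base)
link 0: phi[0] = 180 = 180 deg
  cos(180 deg) = -1.0000, sin(180 deg) = 0.0000
  joint[1] = (0.0000, 0.0000) + 2 * (-1.0000, 0.0000) = (0.0000 + -2.0000, 0.0000 + 0.0000) = (-2.0000, 0.0000)
link 1: phi[1] = 180 + 50 = 230 deg
  cos(230 deg) = -0.6428, sin(230 deg) = -0.7660
  joint[2] = (-2.0000, 0.0000) + 2.8 * (-0.6428, -0.7660) = (-2.0000 + -1.7998, 0.0000 + -2.1449) = (-3.7998, -2.1449)
link 2: phi[2] = 180 + 50 + 95 = 325 deg
  cos(325 deg) = 0.8192, sin(325 deg) = -0.5736
  joint[3] = (-3.7998, -2.1449) + 10.1 * (0.8192, -0.5736) = (-3.7998 + 8.2734, -2.1449 + -5.7931) = (4.4736, -7.9380)
link 3: phi[3] = 180 + 50 + 95 + -50 = 275 deg
  cos(275 deg) = 0.0872, sin(275 deg) = -0.9962
  joint[4] = (4.4736, -7.9380) + 11.9 * (0.0872, -0.9962) = (4.4736 + 1.0372, -7.9380 + -11.8547) = (5.5108, -19.7928)
End effector: (5.5108, -19.7928)

Answer: 5.5108 -19.7928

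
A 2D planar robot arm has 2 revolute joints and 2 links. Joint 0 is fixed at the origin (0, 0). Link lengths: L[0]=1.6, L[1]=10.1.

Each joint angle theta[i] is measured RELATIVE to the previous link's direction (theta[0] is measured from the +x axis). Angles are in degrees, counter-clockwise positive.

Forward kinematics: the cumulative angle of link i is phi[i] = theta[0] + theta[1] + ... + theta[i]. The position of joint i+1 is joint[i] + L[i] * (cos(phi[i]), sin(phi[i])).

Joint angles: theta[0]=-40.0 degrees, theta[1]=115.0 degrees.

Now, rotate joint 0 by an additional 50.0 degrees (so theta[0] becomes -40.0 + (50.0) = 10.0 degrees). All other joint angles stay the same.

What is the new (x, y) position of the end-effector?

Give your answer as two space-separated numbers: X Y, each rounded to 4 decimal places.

Answer: -4.2174 8.5513

Derivation:
joint[0] = (0.0000, 0.0000)  (base)
link 0: phi[0] = 10 = 10 deg
  cos(10 deg) = 0.9848, sin(10 deg) = 0.1736
  joint[1] = (0.0000, 0.0000) + 1.6 * (0.9848, 0.1736) = (0.0000 + 1.5757, 0.0000 + 0.2778) = (1.5757, 0.2778)
link 1: phi[1] = 10 + 115 = 125 deg
  cos(125 deg) = -0.5736, sin(125 deg) = 0.8192
  joint[2] = (1.5757, 0.2778) + 10.1 * (-0.5736, 0.8192) = (1.5757 + -5.7931, 0.2778 + 8.2734) = (-4.2174, 8.5513)
End effector: (-4.2174, 8.5513)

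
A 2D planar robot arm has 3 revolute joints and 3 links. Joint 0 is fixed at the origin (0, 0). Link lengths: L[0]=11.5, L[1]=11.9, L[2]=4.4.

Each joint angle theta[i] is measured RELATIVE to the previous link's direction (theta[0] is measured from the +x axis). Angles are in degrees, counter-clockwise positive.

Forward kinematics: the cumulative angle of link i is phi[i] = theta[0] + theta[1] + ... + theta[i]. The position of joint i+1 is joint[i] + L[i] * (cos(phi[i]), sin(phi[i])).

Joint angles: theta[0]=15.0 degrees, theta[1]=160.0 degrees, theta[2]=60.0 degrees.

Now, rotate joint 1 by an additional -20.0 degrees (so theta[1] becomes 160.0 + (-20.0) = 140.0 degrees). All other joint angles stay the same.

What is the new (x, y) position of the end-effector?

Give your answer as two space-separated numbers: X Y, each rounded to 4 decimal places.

Answer: -3.2812 5.4818

Derivation:
joint[0] = (0.0000, 0.0000)  (base)
link 0: phi[0] = 15 = 15 deg
  cos(15 deg) = 0.9659, sin(15 deg) = 0.2588
  joint[1] = (0.0000, 0.0000) + 11.5 * (0.9659, 0.2588) = (0.0000 + 11.1081, 0.0000 + 2.9764) = (11.1081, 2.9764)
link 1: phi[1] = 15 + 140 = 155 deg
  cos(155 deg) = -0.9063, sin(155 deg) = 0.4226
  joint[2] = (11.1081, 2.9764) + 11.9 * (-0.9063, 0.4226) = (11.1081 + -10.7851, 2.9764 + 5.0292) = (0.3231, 8.0056)
link 2: phi[2] = 15 + 140 + 60 = 215 deg
  cos(215 deg) = -0.8192, sin(215 deg) = -0.5736
  joint[3] = (0.3231, 8.0056) + 4.4 * (-0.8192, -0.5736) = (0.3231 + -3.6043, 8.0056 + -2.5237) = (-3.2812, 5.4818)
End effector: (-3.2812, 5.4818)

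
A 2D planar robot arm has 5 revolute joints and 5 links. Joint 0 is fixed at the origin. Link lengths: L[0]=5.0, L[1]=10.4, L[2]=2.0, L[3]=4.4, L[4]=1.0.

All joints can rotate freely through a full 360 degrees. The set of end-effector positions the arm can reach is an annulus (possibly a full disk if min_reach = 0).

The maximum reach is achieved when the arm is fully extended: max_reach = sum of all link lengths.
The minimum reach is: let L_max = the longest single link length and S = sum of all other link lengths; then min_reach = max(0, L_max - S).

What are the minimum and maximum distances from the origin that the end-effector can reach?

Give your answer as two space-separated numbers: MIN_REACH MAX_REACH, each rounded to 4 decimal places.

Answer: 0.0000 22.8000

Derivation:
Link lengths: [5.0, 10.4, 2.0, 4.4, 1.0]
max_reach = 5 + 10.4 + 2 + 4.4 + 1 = 22.8
L_max = max([5.0, 10.4, 2.0, 4.4, 1.0]) = 10.4
S (sum of others) = 22.8 - 10.4 = 12.4
min_reach = max(0, 10.4 - 12.4) = max(0, -2) = 0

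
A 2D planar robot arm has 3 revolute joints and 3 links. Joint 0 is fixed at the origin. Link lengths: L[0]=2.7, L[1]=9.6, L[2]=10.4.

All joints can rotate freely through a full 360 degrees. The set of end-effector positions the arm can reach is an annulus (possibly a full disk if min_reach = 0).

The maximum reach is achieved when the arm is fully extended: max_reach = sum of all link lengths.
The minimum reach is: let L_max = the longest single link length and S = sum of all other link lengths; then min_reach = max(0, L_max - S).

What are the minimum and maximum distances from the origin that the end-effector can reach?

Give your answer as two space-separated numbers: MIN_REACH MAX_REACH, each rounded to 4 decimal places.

Link lengths: [2.7, 9.6, 10.4]
max_reach = 2.7 + 9.6 + 10.4 = 22.7
L_max = max([2.7, 9.6, 10.4]) = 10.4
S (sum of others) = 22.7 - 10.4 = 12.3
min_reach = max(0, 10.4 - 12.3) = max(0, -1.9) = 0

Answer: 0.0000 22.7000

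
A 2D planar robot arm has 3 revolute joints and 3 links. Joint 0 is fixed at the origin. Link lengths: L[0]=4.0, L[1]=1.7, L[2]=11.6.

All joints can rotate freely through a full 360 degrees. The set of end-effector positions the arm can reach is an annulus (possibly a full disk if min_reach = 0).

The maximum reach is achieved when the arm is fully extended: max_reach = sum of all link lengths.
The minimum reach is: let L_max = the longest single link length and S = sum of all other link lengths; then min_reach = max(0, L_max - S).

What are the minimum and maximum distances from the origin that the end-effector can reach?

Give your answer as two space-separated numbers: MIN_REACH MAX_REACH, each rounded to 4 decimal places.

Link lengths: [4.0, 1.7, 11.6]
max_reach = 4 + 1.7 + 11.6 = 17.3
L_max = max([4.0, 1.7, 11.6]) = 11.6
S (sum of others) = 17.3 - 11.6 = 5.7
min_reach = max(0, 11.6 - 5.7) = max(0, 5.9) = 5.9

Answer: 5.9000 17.3000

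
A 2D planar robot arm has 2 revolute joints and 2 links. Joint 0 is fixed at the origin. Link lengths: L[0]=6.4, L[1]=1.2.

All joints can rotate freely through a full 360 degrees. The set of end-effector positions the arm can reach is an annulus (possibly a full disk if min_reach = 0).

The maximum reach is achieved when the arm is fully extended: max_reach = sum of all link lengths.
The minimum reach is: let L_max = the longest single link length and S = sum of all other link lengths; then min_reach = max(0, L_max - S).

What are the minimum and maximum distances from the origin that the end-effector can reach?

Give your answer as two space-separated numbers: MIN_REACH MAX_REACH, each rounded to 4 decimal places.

Answer: 5.2000 7.6000

Derivation:
Link lengths: [6.4, 1.2]
max_reach = 6.4 + 1.2 = 7.6
L_max = max([6.4, 1.2]) = 6.4
S (sum of others) = 7.6 - 6.4 = 1.2
min_reach = max(0, 6.4 - 1.2) = max(0, 5.2) = 5.2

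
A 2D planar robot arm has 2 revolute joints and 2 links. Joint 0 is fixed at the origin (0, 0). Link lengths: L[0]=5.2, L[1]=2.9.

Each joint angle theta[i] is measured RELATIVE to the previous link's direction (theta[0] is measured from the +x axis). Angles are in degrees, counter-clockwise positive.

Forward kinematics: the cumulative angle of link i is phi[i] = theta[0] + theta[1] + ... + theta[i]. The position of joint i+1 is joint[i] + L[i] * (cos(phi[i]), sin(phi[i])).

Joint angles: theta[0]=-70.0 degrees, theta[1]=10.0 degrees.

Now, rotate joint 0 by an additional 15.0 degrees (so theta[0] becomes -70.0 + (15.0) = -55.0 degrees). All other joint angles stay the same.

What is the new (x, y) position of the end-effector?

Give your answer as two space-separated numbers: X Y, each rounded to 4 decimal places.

joint[0] = (0.0000, 0.0000)  (base)
link 0: phi[0] = -55 = -55 deg
  cos(-55 deg) = 0.5736, sin(-55 deg) = -0.8192
  joint[1] = (0.0000, 0.0000) + 5.2 * (0.5736, -0.8192) = (0.0000 + 2.9826, 0.0000 + -4.2596) = (2.9826, -4.2596)
link 1: phi[1] = -55 + 10 = -45 deg
  cos(-45 deg) = 0.7071, sin(-45 deg) = -0.7071
  joint[2] = (2.9826, -4.2596) + 2.9 * (0.7071, -0.7071) = (2.9826 + 2.0506, -4.2596 + -2.0506) = (5.0332, -6.3102)
End effector: (5.0332, -6.3102)

Answer: 5.0332 -6.3102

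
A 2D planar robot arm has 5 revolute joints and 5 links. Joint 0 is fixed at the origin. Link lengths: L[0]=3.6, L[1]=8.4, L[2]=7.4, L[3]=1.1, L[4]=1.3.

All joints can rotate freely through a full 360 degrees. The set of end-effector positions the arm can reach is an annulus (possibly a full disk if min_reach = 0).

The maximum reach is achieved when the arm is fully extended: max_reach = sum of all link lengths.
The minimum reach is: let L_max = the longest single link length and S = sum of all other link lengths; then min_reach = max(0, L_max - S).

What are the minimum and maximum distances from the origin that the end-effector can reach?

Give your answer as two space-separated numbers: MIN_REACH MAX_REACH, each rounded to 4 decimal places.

Answer: 0.0000 21.8000

Derivation:
Link lengths: [3.6, 8.4, 7.4, 1.1, 1.3]
max_reach = 3.6 + 8.4 + 7.4 + 1.1 + 1.3 = 21.8
L_max = max([3.6, 8.4, 7.4, 1.1, 1.3]) = 8.4
S (sum of others) = 21.8 - 8.4 = 13.4
min_reach = max(0, 8.4 - 13.4) = max(0, -5) = 0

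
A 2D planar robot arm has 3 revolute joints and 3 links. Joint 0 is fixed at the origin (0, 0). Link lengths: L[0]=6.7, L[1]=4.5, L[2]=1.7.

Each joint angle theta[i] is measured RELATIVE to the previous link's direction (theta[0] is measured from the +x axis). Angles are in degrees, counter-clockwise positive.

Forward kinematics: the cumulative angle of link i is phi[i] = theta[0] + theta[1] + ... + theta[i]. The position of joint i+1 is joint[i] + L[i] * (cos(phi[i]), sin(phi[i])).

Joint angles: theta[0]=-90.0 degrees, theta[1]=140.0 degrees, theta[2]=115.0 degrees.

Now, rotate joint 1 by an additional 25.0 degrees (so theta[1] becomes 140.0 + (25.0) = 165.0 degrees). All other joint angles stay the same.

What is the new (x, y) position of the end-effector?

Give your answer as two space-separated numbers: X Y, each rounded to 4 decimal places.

joint[0] = (0.0000, 0.0000)  (base)
link 0: phi[0] = -90 = -90 deg
  cos(-90 deg) = 0.0000, sin(-90 deg) = -1.0000
  joint[1] = (0.0000, 0.0000) + 6.7 * (0.0000, -1.0000) = (0.0000 + 0.0000, 0.0000 + -6.7000) = (0.0000, -6.7000)
link 1: phi[1] = -90 + 165 = 75 deg
  cos(75 deg) = 0.2588, sin(75 deg) = 0.9659
  joint[2] = (0.0000, -6.7000) + 4.5 * (0.2588, 0.9659) = (0.0000 + 1.1647, -6.7000 + 4.3467) = (1.1647, -2.3533)
link 2: phi[2] = -90 + 165 + 115 = 190 deg
  cos(190 deg) = -0.9848, sin(190 deg) = -0.1736
  joint[3] = (1.1647, -2.3533) + 1.7 * (-0.9848, -0.1736) = (1.1647 + -1.6742, -2.3533 + -0.2952) = (-0.5095, -2.6485)
End effector: (-0.5095, -2.6485)

Answer: -0.5095 -2.6485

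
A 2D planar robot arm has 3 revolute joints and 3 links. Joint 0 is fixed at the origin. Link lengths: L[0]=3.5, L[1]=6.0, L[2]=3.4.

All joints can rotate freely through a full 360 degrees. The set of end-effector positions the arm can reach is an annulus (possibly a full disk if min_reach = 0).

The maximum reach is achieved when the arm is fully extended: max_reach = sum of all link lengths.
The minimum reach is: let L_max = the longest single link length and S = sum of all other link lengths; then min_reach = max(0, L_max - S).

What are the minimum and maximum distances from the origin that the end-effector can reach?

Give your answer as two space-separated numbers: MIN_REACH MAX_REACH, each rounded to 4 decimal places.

Link lengths: [3.5, 6.0, 3.4]
max_reach = 3.5 + 6 + 3.4 = 12.9
L_max = max([3.5, 6.0, 3.4]) = 6
S (sum of others) = 12.9 - 6 = 6.9
min_reach = max(0, 6 - 6.9) = max(0, -0.9) = 0

Answer: 0.0000 12.9000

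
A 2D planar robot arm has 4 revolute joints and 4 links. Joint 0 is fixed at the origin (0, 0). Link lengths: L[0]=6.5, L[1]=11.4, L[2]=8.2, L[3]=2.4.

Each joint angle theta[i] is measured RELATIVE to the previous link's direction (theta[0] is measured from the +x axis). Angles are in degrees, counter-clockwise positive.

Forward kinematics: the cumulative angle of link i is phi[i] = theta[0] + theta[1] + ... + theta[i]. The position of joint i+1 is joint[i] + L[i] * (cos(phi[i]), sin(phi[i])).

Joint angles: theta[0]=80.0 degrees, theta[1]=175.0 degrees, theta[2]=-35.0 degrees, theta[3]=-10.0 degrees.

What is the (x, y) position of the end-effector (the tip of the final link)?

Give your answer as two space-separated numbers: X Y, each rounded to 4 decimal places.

joint[0] = (0.0000, 0.0000)  (base)
link 0: phi[0] = 80 = 80 deg
  cos(80 deg) = 0.1736, sin(80 deg) = 0.9848
  joint[1] = (0.0000, 0.0000) + 6.5 * (0.1736, 0.9848) = (0.0000 + 1.1287, 0.0000 + 6.4013) = (1.1287, 6.4013)
link 1: phi[1] = 80 + 175 = 255 deg
  cos(255 deg) = -0.2588, sin(255 deg) = -0.9659
  joint[2] = (1.1287, 6.4013) + 11.4 * (-0.2588, -0.9659) = (1.1287 + -2.9505, 6.4013 + -11.0116) = (-1.8218, -4.6103)
link 2: phi[2] = 80 + 175 + -35 = 220 deg
  cos(220 deg) = -0.7660, sin(220 deg) = -0.6428
  joint[3] = (-1.8218, -4.6103) + 8.2 * (-0.7660, -0.6428) = (-1.8218 + -6.2816, -4.6103 + -5.2709) = (-8.1034, -9.8812)
link 3: phi[3] = 80 + 175 + -35 + -10 = 210 deg
  cos(210 deg) = -0.8660, sin(210 deg) = -0.5000
  joint[4] = (-8.1034, -9.8812) + 2.4 * (-0.8660, -0.5000) = (-8.1034 + -2.0785, -9.8812 + -1.2000) = (-10.1818, -11.0812)
End effector: (-10.1818, -11.0812)

Answer: -10.1818 -11.0812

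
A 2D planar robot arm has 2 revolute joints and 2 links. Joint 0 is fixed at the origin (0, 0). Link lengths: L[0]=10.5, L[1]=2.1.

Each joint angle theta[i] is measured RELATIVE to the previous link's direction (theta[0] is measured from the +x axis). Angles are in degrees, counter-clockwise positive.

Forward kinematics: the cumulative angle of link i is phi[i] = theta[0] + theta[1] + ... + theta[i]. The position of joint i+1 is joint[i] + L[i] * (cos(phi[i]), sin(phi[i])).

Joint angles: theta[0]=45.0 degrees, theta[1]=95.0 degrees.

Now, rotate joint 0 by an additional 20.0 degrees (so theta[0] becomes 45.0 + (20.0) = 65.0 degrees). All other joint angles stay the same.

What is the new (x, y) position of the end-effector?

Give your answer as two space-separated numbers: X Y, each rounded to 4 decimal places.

Answer: 2.4641 10.2345

Derivation:
joint[0] = (0.0000, 0.0000)  (base)
link 0: phi[0] = 65 = 65 deg
  cos(65 deg) = 0.4226, sin(65 deg) = 0.9063
  joint[1] = (0.0000, 0.0000) + 10.5 * (0.4226, 0.9063) = (0.0000 + 4.4375, 0.0000 + 9.5162) = (4.4375, 9.5162)
link 1: phi[1] = 65 + 95 = 160 deg
  cos(160 deg) = -0.9397, sin(160 deg) = 0.3420
  joint[2] = (4.4375, 9.5162) + 2.1 * (-0.9397, 0.3420) = (4.4375 + -1.9734, 9.5162 + 0.7182) = (2.4641, 10.2345)
End effector: (2.4641, 10.2345)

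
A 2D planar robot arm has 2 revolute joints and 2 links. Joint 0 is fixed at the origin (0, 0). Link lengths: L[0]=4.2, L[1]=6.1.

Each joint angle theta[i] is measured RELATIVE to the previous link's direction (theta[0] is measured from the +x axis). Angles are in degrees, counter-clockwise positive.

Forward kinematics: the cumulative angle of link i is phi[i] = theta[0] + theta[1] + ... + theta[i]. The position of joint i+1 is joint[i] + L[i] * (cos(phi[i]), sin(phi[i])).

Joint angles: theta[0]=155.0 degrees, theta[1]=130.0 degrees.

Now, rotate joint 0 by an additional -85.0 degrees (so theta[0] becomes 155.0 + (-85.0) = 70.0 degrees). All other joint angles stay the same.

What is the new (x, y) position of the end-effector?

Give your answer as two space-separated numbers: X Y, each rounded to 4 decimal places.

joint[0] = (0.0000, 0.0000)  (base)
link 0: phi[0] = 70 = 70 deg
  cos(70 deg) = 0.3420, sin(70 deg) = 0.9397
  joint[1] = (0.0000, 0.0000) + 4.2 * (0.3420, 0.9397) = (0.0000 + 1.4365, 0.0000 + 3.9467) = (1.4365, 3.9467)
link 1: phi[1] = 70 + 130 = 200 deg
  cos(200 deg) = -0.9397, sin(200 deg) = -0.3420
  joint[2] = (1.4365, 3.9467) + 6.1 * (-0.9397, -0.3420) = (1.4365 + -5.7321, 3.9467 + -2.0863) = (-4.2956, 1.8604)
End effector: (-4.2956, 1.8604)

Answer: -4.2956 1.8604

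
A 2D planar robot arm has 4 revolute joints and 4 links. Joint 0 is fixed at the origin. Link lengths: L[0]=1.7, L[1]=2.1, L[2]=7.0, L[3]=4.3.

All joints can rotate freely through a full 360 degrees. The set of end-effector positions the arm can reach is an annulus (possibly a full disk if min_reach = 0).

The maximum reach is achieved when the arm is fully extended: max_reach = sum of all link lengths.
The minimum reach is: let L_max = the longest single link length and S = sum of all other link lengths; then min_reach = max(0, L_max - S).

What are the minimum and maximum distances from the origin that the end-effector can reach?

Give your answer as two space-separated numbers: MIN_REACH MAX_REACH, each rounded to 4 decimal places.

Answer: 0.0000 15.1000

Derivation:
Link lengths: [1.7, 2.1, 7.0, 4.3]
max_reach = 1.7 + 2.1 + 7 + 4.3 = 15.1
L_max = max([1.7, 2.1, 7.0, 4.3]) = 7
S (sum of others) = 15.1 - 7 = 8.1
min_reach = max(0, 7 - 8.1) = max(0, -1.1) = 0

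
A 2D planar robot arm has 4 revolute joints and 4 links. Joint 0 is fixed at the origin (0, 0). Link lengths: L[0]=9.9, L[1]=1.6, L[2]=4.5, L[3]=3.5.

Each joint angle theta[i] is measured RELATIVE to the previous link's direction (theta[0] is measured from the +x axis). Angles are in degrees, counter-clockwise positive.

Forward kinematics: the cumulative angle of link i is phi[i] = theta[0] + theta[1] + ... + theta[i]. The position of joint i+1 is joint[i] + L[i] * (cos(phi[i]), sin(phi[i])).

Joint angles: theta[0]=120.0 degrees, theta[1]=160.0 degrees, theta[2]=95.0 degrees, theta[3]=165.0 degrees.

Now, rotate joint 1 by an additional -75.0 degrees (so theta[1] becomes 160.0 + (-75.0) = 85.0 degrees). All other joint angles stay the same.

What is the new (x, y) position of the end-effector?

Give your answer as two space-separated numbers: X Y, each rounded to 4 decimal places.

joint[0] = (0.0000, 0.0000)  (base)
link 0: phi[0] = 120 = 120 deg
  cos(120 deg) = -0.5000, sin(120 deg) = 0.8660
  joint[1] = (0.0000, 0.0000) + 9.9 * (-0.5000, 0.8660) = (0.0000 + -4.9500, 0.0000 + 8.5737) = (-4.9500, 8.5737)
link 1: phi[1] = 120 + 85 = 205 deg
  cos(205 deg) = -0.9063, sin(205 deg) = -0.4226
  joint[2] = (-4.9500, 8.5737) + 1.6 * (-0.9063, -0.4226) = (-4.9500 + -1.4501, 8.5737 + -0.6762) = (-6.4001, 7.8975)
link 2: phi[2] = 120 + 85 + 95 = 300 deg
  cos(300 deg) = 0.5000, sin(300 deg) = -0.8660
  joint[3] = (-6.4001, 7.8975) + 4.5 * (0.5000, -0.8660) = (-6.4001 + 2.2500, 7.8975 + -3.8971) = (-4.1501, 4.0003)
link 3: phi[3] = 120 + 85 + 95 + 165 = 465 deg
  cos(465 deg) = -0.2588, sin(465 deg) = 0.9659
  joint[4] = (-4.1501, 4.0003) + 3.5 * (-0.2588, 0.9659) = (-4.1501 + -0.9059, 4.0003 + 3.3807) = (-5.0560, 7.3811)
End effector: (-5.0560, 7.3811)

Answer: -5.0560 7.3811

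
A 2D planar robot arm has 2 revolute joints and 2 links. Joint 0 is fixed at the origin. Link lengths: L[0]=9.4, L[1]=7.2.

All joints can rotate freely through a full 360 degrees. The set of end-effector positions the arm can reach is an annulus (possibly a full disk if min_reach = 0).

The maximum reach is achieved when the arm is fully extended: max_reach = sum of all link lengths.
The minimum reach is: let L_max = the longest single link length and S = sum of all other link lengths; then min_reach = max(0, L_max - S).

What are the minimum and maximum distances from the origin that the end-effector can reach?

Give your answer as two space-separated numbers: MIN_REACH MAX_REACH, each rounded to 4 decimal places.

Link lengths: [9.4, 7.2]
max_reach = 9.4 + 7.2 = 16.6
L_max = max([9.4, 7.2]) = 9.4
S (sum of others) = 16.6 - 9.4 = 7.2
min_reach = max(0, 9.4 - 7.2) = max(0, 2.2) = 2.2

Answer: 2.2000 16.6000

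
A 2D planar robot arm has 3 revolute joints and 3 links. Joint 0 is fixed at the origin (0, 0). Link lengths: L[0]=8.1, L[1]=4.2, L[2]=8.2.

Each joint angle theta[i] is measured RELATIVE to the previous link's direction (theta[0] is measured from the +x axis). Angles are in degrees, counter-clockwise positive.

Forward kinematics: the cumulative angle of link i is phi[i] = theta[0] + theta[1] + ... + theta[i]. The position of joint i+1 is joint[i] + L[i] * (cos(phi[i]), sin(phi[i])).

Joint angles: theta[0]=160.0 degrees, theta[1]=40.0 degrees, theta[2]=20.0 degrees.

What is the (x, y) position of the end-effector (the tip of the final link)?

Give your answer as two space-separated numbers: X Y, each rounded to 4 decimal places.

joint[0] = (0.0000, 0.0000)  (base)
link 0: phi[0] = 160 = 160 deg
  cos(160 deg) = -0.9397, sin(160 deg) = 0.3420
  joint[1] = (0.0000, 0.0000) + 8.1 * (-0.9397, 0.3420) = (0.0000 + -7.6115, 0.0000 + 2.7704) = (-7.6115, 2.7704)
link 1: phi[1] = 160 + 40 = 200 deg
  cos(200 deg) = -0.9397, sin(200 deg) = -0.3420
  joint[2] = (-7.6115, 2.7704) + 4.2 * (-0.9397, -0.3420) = (-7.6115 + -3.9467, 2.7704 + -1.4365) = (-11.5582, 1.3339)
link 2: phi[2] = 160 + 40 + 20 = 220 deg
  cos(220 deg) = -0.7660, sin(220 deg) = -0.6428
  joint[3] = (-11.5582, 1.3339) + 8.2 * (-0.7660, -0.6428) = (-11.5582 + -6.2816, 1.3339 + -5.2709) = (-17.8398, -3.9370)
End effector: (-17.8398, -3.9370)

Answer: -17.8398 -3.9370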